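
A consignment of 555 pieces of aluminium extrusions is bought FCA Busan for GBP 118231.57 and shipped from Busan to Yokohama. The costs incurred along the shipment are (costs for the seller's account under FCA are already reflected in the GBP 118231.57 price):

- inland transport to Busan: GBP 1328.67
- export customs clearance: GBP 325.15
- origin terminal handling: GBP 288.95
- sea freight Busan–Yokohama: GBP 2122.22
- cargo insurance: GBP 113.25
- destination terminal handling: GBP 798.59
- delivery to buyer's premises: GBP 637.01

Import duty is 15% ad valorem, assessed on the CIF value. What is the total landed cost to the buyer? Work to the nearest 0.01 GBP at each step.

Total landed cost: GBP 140304.99

FCA: the seller delivers export-cleared goods to the carrier; the buyer bears costs from that point.
Already in the invoice (seller's account under FCA): inland to port, export clearance — exclude.
CIF value = FCA price + origin terminal + freight + insurance = 118231.57 + 288.95 + 2122.22 + 113.25 = 120755.99
Import duty = 120755.99 × 15% = 18113.40
Buyer bears: origin terminal 288.95 + freight 2122.22 + insurance 113.25 + destination terminal 798.59 + delivery 637.01 + duty 18113.40 = 22073.42
Landed cost = invoice 118231.57 + 22073.42 = 140304.99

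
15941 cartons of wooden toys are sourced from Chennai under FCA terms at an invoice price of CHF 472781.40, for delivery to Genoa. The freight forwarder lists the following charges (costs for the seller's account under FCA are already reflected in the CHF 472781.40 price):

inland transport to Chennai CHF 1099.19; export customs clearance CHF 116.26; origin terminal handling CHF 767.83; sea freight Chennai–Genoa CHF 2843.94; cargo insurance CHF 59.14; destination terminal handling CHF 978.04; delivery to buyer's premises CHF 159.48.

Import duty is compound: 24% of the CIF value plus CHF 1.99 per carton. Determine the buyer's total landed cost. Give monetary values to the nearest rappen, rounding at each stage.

Total landed cost: CHF 623660.97

FCA: the seller delivers export-cleared goods to the carrier; the buyer bears costs from that point.
Already in the invoice (seller's account under FCA): inland to port, export clearance — exclude.
CIF value = FCA price + origin terminal + freight + insurance = 472781.40 + 767.83 + 2843.94 + 59.14 = 476452.31
Ad valorem component: 476452.31 × 24% = 114348.55
Specific component: 15941 × 1.99 = 31722.59
Import duty = 114348.55 + 31722.59 = 146071.14
Buyer bears: origin terminal 767.83 + freight 2843.94 + insurance 59.14 + destination terminal 978.04 + delivery 159.48 + duty 146071.14 = 150879.57
Landed cost = invoice 472781.40 + 150879.57 = 623660.97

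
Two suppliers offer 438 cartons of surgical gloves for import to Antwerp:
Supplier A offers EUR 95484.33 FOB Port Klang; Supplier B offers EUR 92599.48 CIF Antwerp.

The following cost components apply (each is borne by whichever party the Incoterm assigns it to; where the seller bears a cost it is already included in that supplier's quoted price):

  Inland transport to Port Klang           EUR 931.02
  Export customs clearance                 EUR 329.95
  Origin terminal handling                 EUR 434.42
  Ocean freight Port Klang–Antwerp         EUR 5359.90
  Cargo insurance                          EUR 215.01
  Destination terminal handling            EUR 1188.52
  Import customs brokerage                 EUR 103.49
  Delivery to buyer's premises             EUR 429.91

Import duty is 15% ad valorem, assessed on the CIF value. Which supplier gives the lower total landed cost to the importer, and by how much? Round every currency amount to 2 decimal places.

Supplier B is cheaper by EUR 9728.73

Supplier A (FOB):
CIF value = FOB price + freight + insurance = 95484.33 + 5359.90 + 215.01 = 101059.24
Import duty = 101059.24 × 15% = 15158.89
Buyer bears (A): 5359.90 + 215.01 + 1188.52 + 103.49 + 429.91 = 7296.83
Landed cost (A) = invoice 95484.33 + 7296.83 + duty 15158.89 = 117940.05
Supplier B (CIF):
The CIF price already equals the CIF value: 92599.48
Import duty = 92599.48 × 15% = 13889.92
Buyer bears (B): 1188.52 + 103.49 + 429.91 = 1721.92
Landed cost (B) = invoice 92599.48 + 1721.92 + duty 13889.92 = 108211.32
Difference = |117940.05 − 108211.32| = 9728.73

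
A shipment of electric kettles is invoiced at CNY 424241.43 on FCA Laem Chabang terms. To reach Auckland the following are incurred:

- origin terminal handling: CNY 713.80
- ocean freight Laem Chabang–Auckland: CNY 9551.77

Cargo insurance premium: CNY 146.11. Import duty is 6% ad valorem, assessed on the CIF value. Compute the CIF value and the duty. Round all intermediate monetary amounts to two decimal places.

CIF value: CNY 434653.11; import duty: CNY 26079.19

CIF = FCA price + pre-shipment costs + freight + insurance
CIF = 424241.43 + 713.80 + 9551.77 + 146.11 = 434653.11
Import duty = 434653.11 × 6% = 26079.19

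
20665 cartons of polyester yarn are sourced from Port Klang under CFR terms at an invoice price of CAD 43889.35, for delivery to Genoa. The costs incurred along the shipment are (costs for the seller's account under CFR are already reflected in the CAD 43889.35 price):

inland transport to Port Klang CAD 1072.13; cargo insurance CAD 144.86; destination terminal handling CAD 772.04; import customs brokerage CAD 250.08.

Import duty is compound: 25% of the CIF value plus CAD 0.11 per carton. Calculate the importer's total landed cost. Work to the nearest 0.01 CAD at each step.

CFR: the seller pays costs through ocean freight to the destination port, but not insurance.
Already in the invoice (seller's account under CFR): inland to port — exclude.
CIF value = CFR price + insurance = 43889.35 + 144.86 = 44034.21
Ad valorem component: 44034.21 × 25% = 11008.55
Specific component: 20665 × 0.11 = 2273.15
Import duty = 11008.55 + 2273.15 = 13281.70
Buyer bears: insurance 144.86 + destination terminal 772.04 + brokerage 250.08 + duty 13281.70 = 14448.68
Landed cost = invoice 43889.35 + 14448.68 = 58338.03

Total landed cost: CAD 58338.03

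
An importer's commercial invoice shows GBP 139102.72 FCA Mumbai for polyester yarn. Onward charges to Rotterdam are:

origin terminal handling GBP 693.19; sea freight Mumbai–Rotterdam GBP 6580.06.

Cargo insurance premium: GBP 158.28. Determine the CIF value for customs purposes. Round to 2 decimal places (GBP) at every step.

CIF value: GBP 146534.25

CIF = FCA price + pre-shipment costs + freight + insurance
CIF = 139102.72 + 693.19 + 6580.06 + 158.28 = 146534.25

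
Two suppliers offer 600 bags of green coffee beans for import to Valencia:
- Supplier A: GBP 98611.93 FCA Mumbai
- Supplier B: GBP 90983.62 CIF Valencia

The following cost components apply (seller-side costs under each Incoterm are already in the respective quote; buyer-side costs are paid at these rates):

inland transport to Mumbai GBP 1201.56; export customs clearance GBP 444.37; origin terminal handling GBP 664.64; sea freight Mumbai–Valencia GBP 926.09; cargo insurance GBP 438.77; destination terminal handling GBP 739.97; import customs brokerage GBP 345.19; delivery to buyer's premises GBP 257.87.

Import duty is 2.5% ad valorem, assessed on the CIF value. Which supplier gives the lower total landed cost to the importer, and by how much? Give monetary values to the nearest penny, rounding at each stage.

Supplier B is cheaper by GBP 9899.26

Supplier A (FCA):
CIF value = FCA price + origin terminal + freight + insurance = 98611.93 + 664.64 + 926.09 + 438.77 = 100641.43
Import duty = 100641.43 × 2.5% = 2516.04
Buyer bears (A): 664.64 + 926.09 + 438.77 + 739.97 + 345.19 + 257.87 = 3372.53
Landed cost (A) = invoice 98611.93 + 3372.53 + duty 2516.04 = 104500.50
Supplier B (CIF):
The CIF price already equals the CIF value: 90983.62
Import duty = 90983.62 × 2.5% = 2274.59
Buyer bears (B): 739.97 + 345.19 + 257.87 = 1343.03
Landed cost (B) = invoice 90983.62 + 1343.03 + duty 2274.59 = 94601.24
Difference = |104500.50 − 94601.24| = 9899.26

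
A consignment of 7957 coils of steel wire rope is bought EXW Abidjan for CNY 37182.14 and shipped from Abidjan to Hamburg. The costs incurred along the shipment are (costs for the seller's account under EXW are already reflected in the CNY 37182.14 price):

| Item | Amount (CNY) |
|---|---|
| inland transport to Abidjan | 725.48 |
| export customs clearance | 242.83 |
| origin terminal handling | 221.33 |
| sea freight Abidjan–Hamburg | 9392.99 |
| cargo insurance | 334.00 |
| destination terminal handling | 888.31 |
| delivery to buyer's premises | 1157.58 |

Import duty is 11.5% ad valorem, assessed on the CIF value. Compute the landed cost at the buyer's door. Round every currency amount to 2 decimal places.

Total landed cost: CNY 55676.02

EXW: the seller makes goods available at their premises; the buyer bears all onward costs.
CIF value = EXW price + inland to port + export clearance + origin terminal + freight + insurance = 37182.14 + 725.48 + 242.83 + 221.33 + 9392.99 + 334.00 = 48098.77
Import duty = 48098.77 × 11.5% = 5531.36
Buyer bears: inland to port 725.48 + export clearance 242.83 + origin terminal 221.33 + freight 9392.99 + insurance 334.00 + destination terminal 888.31 + delivery 1157.58 + duty 5531.36 = 18493.88
Landed cost = invoice 37182.14 + 18493.88 = 55676.02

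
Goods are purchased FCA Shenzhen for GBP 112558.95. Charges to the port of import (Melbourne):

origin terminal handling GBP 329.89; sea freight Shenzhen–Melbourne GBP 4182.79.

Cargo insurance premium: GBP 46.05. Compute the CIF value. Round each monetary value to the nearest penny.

CIF value: GBP 117117.68

CIF = FCA price + pre-shipment costs + freight + insurance
CIF = 112558.95 + 329.89 + 4182.79 + 46.05 = 117117.68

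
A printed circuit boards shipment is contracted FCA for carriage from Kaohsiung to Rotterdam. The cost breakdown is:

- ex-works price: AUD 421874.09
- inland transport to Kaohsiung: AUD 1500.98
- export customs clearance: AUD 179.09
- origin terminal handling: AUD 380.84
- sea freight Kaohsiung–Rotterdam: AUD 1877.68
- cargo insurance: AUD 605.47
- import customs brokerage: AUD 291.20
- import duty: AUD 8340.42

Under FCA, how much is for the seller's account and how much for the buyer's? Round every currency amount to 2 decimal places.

FCA: the seller delivers export-cleared goods to the carrier; the buyer bears costs from that point.
Seller's account: goods 421874.09 + inland to port 1500.98 + export clearance 179.09 = 423554.16
Buyer's account: origin terminal 380.84 + freight 1877.68 + insurance 605.47 + brokerage 291.20 + duty 8340.42 = 11495.61

Seller: AUD 423554.16; buyer: AUD 11495.61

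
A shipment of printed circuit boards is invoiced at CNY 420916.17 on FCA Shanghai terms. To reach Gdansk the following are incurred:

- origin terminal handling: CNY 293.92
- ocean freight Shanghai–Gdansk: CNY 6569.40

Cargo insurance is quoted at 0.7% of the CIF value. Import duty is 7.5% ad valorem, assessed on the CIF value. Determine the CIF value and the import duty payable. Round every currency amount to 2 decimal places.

Let C be the CIF value. C = FCA price + pre-shipment costs + freight + 0.7% × C
C − 0.7% × C = 420916.17 + 293.92 + 6569.40
0.993 × C = 427779.49
C = 427779.49 / 0.993 = 430795.06
Insurance premium = 0.7% × 430795.06 = 3015.57
Import duty = 430795.06 × 7.5% = 32309.63

CIF value: CNY 430795.06; import duty: CNY 32309.63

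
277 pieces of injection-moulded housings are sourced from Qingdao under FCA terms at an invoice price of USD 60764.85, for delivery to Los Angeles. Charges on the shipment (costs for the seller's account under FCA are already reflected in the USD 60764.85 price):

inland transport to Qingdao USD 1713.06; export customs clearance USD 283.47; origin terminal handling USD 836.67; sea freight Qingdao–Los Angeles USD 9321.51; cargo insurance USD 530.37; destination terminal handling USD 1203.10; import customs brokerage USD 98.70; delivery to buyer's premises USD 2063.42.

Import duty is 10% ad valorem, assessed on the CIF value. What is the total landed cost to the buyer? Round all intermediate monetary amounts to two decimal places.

Total landed cost: USD 81963.96

FCA: the seller delivers export-cleared goods to the carrier; the buyer bears costs from that point.
Already in the invoice (seller's account under FCA): inland to port, export clearance — exclude.
CIF value = FCA price + origin terminal + freight + insurance = 60764.85 + 836.67 + 9321.51 + 530.37 = 71453.40
Import duty = 71453.40 × 10% = 7145.34
Buyer bears: origin terminal 836.67 + freight 9321.51 + insurance 530.37 + destination terminal 1203.10 + brokerage 98.70 + delivery 2063.42 + duty 7145.34 = 21199.11
Landed cost = invoice 60764.85 + 21199.11 = 81963.96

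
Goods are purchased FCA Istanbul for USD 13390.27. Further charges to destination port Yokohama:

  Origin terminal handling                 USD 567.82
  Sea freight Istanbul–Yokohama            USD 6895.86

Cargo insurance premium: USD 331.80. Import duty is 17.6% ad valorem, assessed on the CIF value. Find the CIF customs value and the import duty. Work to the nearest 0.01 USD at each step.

CIF = FCA price + pre-shipment costs + freight + insurance
CIF = 13390.27 + 567.82 + 6895.86 + 331.80 = 21185.75
Import duty = 21185.75 × 17.6% = 3728.69

CIF value: USD 21185.75; import duty: USD 3728.69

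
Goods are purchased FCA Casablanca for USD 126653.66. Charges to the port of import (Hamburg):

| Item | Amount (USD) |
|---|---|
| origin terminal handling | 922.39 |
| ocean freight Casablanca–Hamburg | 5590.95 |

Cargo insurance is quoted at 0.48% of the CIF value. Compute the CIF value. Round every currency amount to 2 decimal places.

CIF value: USD 133809.28

Let C be the CIF value. C = FCA price + pre-shipment costs + freight + 0.48% × C
C − 0.48% × C = 126653.66 + 922.39 + 5590.95
0.9952 × C = 133167.00
C = 133167.00 / 0.9952 = 133809.28
Insurance premium = 0.48% × 133809.28 = 642.28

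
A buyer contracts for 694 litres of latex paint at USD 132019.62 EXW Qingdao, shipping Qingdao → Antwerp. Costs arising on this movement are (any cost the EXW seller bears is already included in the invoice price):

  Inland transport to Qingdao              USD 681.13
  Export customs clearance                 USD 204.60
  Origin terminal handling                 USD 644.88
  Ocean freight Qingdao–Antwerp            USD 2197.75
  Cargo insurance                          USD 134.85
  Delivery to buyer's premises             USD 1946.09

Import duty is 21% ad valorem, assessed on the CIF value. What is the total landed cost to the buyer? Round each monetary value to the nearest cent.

EXW: the seller makes goods available at their premises; the buyer bears all onward costs.
CIF value = EXW price + inland to port + export clearance + origin terminal + freight + insurance = 132019.62 + 681.13 + 204.60 + 644.88 + 2197.75 + 134.85 = 135882.83
Import duty = 135882.83 × 21% = 28535.39
Buyer bears: inland to port 681.13 + export clearance 204.60 + origin terminal 644.88 + freight 2197.75 + insurance 134.85 + delivery 1946.09 + duty 28535.39 = 34344.69
Landed cost = invoice 132019.62 + 34344.69 = 166364.31

Total landed cost: USD 166364.31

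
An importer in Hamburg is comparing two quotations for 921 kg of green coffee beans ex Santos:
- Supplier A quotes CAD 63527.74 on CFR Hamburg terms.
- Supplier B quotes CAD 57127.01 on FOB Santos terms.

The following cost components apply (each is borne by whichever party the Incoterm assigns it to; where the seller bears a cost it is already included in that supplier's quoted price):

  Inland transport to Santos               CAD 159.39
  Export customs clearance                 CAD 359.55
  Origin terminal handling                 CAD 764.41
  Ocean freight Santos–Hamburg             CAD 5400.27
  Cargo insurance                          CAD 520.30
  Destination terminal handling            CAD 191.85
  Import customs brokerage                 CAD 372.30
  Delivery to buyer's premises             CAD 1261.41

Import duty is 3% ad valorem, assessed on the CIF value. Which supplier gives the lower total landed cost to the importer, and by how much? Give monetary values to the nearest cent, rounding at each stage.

Supplier B is cheaper by CAD 1030.47

Supplier A (CFR):
CIF value = CFR price + insurance = 63527.74 + 520.30 = 64048.04
Import duty = 64048.04 × 3% = 1921.44
Buyer bears (A): 520.30 + 191.85 + 372.30 + 1261.41 = 2345.86
Landed cost (A) = invoice 63527.74 + 2345.86 + duty 1921.44 = 67795.04
Supplier B (FOB):
CIF value = FOB price + freight + insurance = 57127.01 + 5400.27 + 520.30 = 63047.58
Import duty = 63047.58 × 3% = 1891.43
Buyer bears (B): 5400.27 + 520.30 + 191.85 + 372.30 + 1261.41 = 7746.13
Landed cost (B) = invoice 57127.01 + 7746.13 + duty 1891.43 = 66764.57
Difference = |67795.04 − 66764.57| = 1030.47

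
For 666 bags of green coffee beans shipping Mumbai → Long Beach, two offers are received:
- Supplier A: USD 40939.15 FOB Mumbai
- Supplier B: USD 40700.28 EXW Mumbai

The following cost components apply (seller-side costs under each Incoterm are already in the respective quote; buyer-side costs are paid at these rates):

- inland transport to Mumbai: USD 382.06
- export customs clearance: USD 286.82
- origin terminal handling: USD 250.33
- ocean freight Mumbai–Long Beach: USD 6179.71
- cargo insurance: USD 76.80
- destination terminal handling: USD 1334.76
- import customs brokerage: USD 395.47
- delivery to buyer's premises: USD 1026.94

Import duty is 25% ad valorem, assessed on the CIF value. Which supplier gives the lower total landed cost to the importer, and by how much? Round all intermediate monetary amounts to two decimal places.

Supplier A (FOB):
CIF value = FOB price + freight + insurance = 40939.15 + 6179.71 + 76.80 = 47195.66
Import duty = 47195.66 × 25% = 11798.92
Buyer bears (A): 6179.71 + 76.80 + 1334.76 + 395.47 + 1026.94 = 9013.68
Landed cost (A) = invoice 40939.15 + 9013.68 + duty 11798.92 = 61751.75
Supplier B (EXW):
CIF value = EXW price + inland to port + export clearance + origin terminal + freight + insurance = 40700.28 + 382.06 + 286.82 + 250.33 + 6179.71 + 76.80 = 47876.00
Import duty = 47876.00 × 25% = 11969.00
Buyer bears (B): 382.06 + 286.82 + 250.33 + 6179.71 + 76.80 + 1334.76 + 395.47 + 1026.94 = 9932.89
Landed cost (B) = invoice 40700.28 + 9932.89 + duty 11969.00 = 62602.17
Difference = |61751.75 − 62602.17| = 850.42

Supplier A is cheaper by USD 850.42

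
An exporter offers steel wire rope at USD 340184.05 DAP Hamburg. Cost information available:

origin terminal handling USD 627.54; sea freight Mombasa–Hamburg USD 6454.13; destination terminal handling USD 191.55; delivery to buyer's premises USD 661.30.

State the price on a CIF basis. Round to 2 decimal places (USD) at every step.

CIF price: USD 339331.20

Not relevant to the conversion: freight, origin terminal — on the seller under both DAP and CIF; already in the DAP price and stays in the CIF price.
From DAP to CIF, the seller no longer bears: destination terminal, delivery.
CIF price = 340184.05 − 191.55 − 661.30 = 339331.20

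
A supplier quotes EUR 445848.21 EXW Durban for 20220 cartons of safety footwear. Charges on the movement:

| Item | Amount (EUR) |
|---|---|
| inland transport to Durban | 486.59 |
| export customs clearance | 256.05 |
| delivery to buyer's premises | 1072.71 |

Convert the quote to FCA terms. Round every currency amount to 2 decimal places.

Not relevant to the conversion: delivery — on the buyer under both terms; not part of either seller's price.
From EXW to FCA, the seller additionally bears: inland to port, export clearance.
FCA price = 445848.21 + 486.59 + 256.05 = 446590.85

FCA price: EUR 446590.85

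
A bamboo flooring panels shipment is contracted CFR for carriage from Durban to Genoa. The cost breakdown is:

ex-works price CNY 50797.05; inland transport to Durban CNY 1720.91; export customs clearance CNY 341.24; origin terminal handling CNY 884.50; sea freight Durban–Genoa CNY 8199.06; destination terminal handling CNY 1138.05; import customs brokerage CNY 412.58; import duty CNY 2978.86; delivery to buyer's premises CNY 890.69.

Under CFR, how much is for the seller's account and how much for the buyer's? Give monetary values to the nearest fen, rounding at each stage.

CFR: the seller pays costs through ocean freight to the destination port, but not insurance.
Seller's account: goods 50797.05 + inland to port 1720.91 + export clearance 341.24 + origin terminal 884.50 + freight 8199.06 = 61942.76
Buyer's account: destination terminal 1138.05 + brokerage 412.58 + duty 2978.86 + delivery 890.69 = 5420.18

Seller: CNY 61942.76; buyer: CNY 5420.18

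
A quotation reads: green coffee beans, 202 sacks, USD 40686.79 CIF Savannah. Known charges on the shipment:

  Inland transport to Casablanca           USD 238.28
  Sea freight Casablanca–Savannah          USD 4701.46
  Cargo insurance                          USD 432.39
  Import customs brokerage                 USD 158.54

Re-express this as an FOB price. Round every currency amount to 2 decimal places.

Not relevant to the conversion: inland to port — on the seller under both CIF and FOB; already in the CIF price and stays in the FOB price. brokerage — on the buyer under both terms; not part of either seller's price.
From CIF to FOB, the seller no longer bears: freight, insurance.
FOB price = 40686.79 − 4701.46 − 432.39 = 35552.94

FOB price: USD 35552.94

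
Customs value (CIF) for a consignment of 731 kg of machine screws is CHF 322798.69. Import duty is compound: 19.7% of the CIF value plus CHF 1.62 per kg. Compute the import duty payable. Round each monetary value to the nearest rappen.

Import duty: CHF 64775.56

Ad valorem component: 322798.69 × 19.7% = 63591.34
Specific component: 731 × 1.62 = 1184.22
Import duty = 63591.34 + 1184.22 = 64775.56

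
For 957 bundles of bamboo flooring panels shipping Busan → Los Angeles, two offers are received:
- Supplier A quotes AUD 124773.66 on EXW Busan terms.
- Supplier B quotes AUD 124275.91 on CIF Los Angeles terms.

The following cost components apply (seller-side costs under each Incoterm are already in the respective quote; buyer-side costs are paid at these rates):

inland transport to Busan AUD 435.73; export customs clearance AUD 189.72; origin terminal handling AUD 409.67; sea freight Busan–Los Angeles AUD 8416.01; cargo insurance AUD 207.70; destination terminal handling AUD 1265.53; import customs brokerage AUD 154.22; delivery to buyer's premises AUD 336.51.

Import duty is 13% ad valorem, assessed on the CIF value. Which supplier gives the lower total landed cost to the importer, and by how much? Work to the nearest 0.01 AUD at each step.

Supplier B is cheaper by AUD 11476.93

Supplier A (EXW):
CIF value = EXW price + inland to port + export clearance + origin terminal + freight + insurance = 124773.66 + 435.73 + 189.72 + 409.67 + 8416.01 + 207.70 = 134432.49
Import duty = 134432.49 × 13% = 17476.22
Buyer bears (A): 435.73 + 189.72 + 409.67 + 8416.01 + 207.70 + 1265.53 + 154.22 + 336.51 = 11415.09
Landed cost (A) = invoice 124773.66 + 11415.09 + duty 17476.22 = 153664.97
Supplier B (CIF):
The CIF price already equals the CIF value: 124275.91
Import duty = 124275.91 × 13% = 16155.87
Buyer bears (B): 1265.53 + 154.22 + 336.51 = 1756.26
Landed cost (B) = invoice 124275.91 + 1756.26 + duty 16155.87 = 142188.04
Difference = |153664.97 − 142188.04| = 11476.93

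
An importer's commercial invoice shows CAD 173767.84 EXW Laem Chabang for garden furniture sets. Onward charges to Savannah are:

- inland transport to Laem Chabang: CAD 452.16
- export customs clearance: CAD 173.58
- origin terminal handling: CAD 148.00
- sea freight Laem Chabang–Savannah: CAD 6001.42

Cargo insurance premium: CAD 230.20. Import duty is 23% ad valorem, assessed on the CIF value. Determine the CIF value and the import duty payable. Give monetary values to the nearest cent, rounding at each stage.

CIF value: CAD 180773.20; import duty: CAD 41577.84

CIF = EXW price + pre-shipment costs + freight + insurance
CIF = 173767.84 + 452.16 + 173.58 + 148.00 + 6001.42 + 230.20 = 180773.20
Import duty = 180773.20 × 23% = 41577.84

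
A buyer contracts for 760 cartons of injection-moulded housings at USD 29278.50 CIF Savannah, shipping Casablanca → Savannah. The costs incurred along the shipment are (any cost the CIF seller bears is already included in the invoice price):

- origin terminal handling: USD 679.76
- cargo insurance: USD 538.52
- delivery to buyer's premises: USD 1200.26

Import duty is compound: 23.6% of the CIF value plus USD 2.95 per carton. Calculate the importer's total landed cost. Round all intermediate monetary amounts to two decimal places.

CIF: the seller pays costs through ocean freight and marine insurance to the destination port.
Already in the invoice (seller's account under CIF): origin terminal, insurance — exclude.
The CIF price already equals the CIF value: 29278.50
Ad valorem component: 29278.50 × 23.6% = 6909.73
Specific component: 760 × 2.95 = 2242.00
Import duty = 6909.73 + 2242.00 = 9151.73
Buyer bears: delivery 1200.26 + duty 9151.73 = 10351.99
Landed cost = invoice 29278.50 + 10351.99 = 39630.49

Total landed cost: USD 39630.49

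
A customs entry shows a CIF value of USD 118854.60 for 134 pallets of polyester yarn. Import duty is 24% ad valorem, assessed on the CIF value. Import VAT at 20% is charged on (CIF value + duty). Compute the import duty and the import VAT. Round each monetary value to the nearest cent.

Import duty = 118854.60 × 24% = 28525.10
VAT base = CIF + duty = 118854.60 + 28525.10 = 147379.70
Import VAT = 147379.70 × 20% = 29475.94

Import duty: USD 28525.10; import VAT: USD 29475.94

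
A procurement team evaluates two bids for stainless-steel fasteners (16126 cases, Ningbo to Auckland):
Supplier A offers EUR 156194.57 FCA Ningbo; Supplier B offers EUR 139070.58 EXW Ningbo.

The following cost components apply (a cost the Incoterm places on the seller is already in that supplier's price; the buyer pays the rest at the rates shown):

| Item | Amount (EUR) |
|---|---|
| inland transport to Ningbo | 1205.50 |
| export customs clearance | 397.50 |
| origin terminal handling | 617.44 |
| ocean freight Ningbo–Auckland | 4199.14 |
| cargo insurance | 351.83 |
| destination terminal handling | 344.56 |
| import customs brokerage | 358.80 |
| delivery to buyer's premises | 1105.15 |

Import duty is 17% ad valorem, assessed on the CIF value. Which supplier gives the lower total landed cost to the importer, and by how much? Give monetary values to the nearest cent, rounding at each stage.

Supplier A (FCA):
CIF value = FCA price + origin terminal + freight + insurance = 156194.57 + 617.44 + 4199.14 + 351.83 = 161362.98
Import duty = 161362.98 × 17% = 27431.71
Buyer bears (A): 617.44 + 4199.14 + 351.83 + 344.56 + 358.80 + 1105.15 = 6976.92
Landed cost (A) = invoice 156194.57 + 6976.92 + duty 27431.71 = 190603.20
Supplier B (EXW):
CIF value = EXW price + inland to port + export clearance + origin terminal + freight + insurance = 139070.58 + 1205.50 + 397.50 + 617.44 + 4199.14 + 351.83 = 145841.99
Import duty = 145841.99 × 17% = 24793.14
Buyer bears (B): 1205.50 + 397.50 + 617.44 + 4199.14 + 351.83 + 344.56 + 358.80 + 1105.15 = 8579.92
Landed cost (B) = invoice 139070.58 + 8579.92 + duty 24793.14 = 172443.64
Difference = |190603.20 − 172443.64| = 18159.56

Supplier B is cheaper by EUR 18159.56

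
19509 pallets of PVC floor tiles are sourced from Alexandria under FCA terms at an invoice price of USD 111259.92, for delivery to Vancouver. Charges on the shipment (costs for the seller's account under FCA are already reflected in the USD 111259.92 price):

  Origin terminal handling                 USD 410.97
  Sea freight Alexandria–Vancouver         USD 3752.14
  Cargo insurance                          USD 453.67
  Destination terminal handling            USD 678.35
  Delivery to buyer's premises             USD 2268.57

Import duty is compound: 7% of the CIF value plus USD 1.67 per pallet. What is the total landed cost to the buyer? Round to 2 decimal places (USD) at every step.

Total landed cost: USD 159515.02

FCA: the seller delivers export-cleared goods to the carrier; the buyer bears costs from that point.
CIF value = FCA price + origin terminal + freight + insurance = 111259.92 + 410.97 + 3752.14 + 453.67 = 115876.70
Ad valorem component: 115876.70 × 7% = 8111.37
Specific component: 19509 × 1.67 = 32580.03
Import duty = 8111.37 + 32580.03 = 40691.40
Buyer bears: origin terminal 410.97 + freight 3752.14 + insurance 453.67 + destination terminal 678.35 + delivery 2268.57 + duty 40691.40 = 48255.10
Landed cost = invoice 111259.92 + 48255.10 = 159515.02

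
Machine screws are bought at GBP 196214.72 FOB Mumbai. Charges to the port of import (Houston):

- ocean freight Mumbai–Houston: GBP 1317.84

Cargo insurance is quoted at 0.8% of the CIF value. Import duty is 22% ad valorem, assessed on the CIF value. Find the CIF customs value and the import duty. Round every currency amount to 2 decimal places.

Let C be the CIF value. C = FOB price + freight + 0.8% × C
C − 0.8% × C = 196214.72 + 1317.84
0.992 × C = 197532.56
C = 197532.56 / 0.992 = 199125.56
Insurance premium = 0.8% × 199125.56 = 1593.00
Import duty = 199125.56 × 22% = 43807.62

CIF value: GBP 199125.56; import duty: GBP 43807.62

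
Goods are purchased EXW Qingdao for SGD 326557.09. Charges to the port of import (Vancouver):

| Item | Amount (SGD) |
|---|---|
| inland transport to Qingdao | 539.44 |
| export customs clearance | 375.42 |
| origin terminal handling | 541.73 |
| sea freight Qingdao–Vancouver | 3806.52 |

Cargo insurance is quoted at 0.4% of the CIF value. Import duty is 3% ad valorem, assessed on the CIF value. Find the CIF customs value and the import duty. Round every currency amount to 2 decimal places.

CIF value: SGD 333152.81; import duty: SGD 9994.58

Let C be the CIF value. C = EXW price + pre-shipment costs + freight + 0.4% × C
C − 0.4% × C = 326557.09 + 539.44 + 375.42 + 541.73 + 3806.52
0.996 × C = 331820.20
C = 331820.20 / 0.996 = 333152.81
Insurance premium = 0.4% × 333152.81 = 1332.61
Import duty = 333152.81 × 3% = 9994.58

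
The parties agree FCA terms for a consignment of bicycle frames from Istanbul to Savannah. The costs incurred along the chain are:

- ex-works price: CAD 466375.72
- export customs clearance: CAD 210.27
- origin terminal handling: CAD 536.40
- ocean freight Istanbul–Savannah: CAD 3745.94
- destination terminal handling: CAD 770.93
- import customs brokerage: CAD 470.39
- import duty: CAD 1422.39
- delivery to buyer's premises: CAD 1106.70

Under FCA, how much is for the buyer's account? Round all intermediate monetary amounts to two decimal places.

Buyer's account: CAD 8052.75

FCA: the seller delivers export-cleared goods to the carrier; the buyer bears costs from that point.
Seller's account: goods 466375.72 + export clearance 210.27 = 466585.99
Buyer's account: origin terminal 536.40 + freight 3745.94 + destination terminal 770.93 + brokerage 470.39 + duty 1422.39 + delivery 1106.70 = 8052.75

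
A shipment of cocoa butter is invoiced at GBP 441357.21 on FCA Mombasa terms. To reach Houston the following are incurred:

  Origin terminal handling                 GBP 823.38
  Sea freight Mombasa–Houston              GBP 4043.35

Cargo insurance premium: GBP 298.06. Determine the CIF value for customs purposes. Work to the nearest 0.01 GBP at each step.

CIF = FCA price + pre-shipment costs + freight + insurance
CIF = 441357.21 + 823.38 + 4043.35 + 298.06 = 446522.00

CIF value: GBP 446522.00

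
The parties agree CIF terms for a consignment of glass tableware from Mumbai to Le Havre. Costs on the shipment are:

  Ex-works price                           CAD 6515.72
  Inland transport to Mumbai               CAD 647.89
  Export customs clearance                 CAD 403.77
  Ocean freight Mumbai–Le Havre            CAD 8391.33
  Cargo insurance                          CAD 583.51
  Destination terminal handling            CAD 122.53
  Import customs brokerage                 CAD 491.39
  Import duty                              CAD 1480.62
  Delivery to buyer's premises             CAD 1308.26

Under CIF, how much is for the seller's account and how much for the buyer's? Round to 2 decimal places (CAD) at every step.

Seller: CAD 16542.22; buyer: CAD 3402.80

CIF: the seller pays costs through ocean freight and marine insurance to the destination port.
Seller's account: goods 6515.72 + inland to port 647.89 + export clearance 403.77 + freight 8391.33 + insurance 583.51 = 16542.22
Buyer's account: destination terminal 122.53 + brokerage 491.39 + duty 1480.62 + delivery 1308.26 = 3402.80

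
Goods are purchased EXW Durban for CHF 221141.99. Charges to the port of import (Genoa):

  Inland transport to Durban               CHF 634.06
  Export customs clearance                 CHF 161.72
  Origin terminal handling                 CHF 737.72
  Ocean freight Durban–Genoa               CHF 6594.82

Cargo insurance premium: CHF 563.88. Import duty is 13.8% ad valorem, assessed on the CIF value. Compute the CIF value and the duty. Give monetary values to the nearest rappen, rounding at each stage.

CIF = EXW price + pre-shipment costs + freight + insurance
CIF = 221141.99 + 634.06 + 161.72 + 737.72 + 6594.82 + 563.88 = 229834.19
Import duty = 229834.19 × 13.8% = 31717.12

CIF value: CHF 229834.19; import duty: CHF 31717.12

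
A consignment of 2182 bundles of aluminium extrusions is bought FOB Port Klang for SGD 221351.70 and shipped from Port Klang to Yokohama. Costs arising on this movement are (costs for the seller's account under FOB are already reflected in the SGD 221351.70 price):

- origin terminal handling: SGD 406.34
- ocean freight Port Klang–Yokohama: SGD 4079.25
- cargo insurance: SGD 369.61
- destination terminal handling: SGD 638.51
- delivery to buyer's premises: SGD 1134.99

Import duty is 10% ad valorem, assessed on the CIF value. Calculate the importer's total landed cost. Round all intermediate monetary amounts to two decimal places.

Total landed cost: SGD 250154.12

FOB: the seller bears costs until goods are on board at the origin port; the buyer bears freight, insurance and all costs thereafter.
Already in the invoice (seller's account under FOB): origin terminal — exclude.
CIF value = FOB price + freight + insurance = 221351.70 + 4079.25 + 369.61 = 225800.56
Import duty = 225800.56 × 10% = 22580.06
Buyer bears: freight 4079.25 + insurance 369.61 + destination terminal 638.51 + delivery 1134.99 + duty 22580.06 = 28802.42
Landed cost = invoice 221351.70 + 28802.42 = 250154.12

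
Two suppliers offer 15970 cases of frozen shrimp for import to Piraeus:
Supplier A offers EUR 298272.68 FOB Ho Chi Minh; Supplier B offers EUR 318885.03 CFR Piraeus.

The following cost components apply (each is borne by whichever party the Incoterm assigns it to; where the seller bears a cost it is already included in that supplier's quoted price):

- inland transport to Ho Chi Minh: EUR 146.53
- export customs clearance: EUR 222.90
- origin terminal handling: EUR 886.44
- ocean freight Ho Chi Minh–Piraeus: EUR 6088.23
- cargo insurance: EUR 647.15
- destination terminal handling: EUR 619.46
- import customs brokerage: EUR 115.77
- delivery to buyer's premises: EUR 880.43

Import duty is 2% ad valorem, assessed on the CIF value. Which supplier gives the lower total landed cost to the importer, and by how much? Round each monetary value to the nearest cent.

Supplier A is cheaper by EUR 14814.60

Supplier A (FOB):
CIF value = FOB price + freight + insurance = 298272.68 + 6088.23 + 647.15 = 305008.06
Import duty = 305008.06 × 2% = 6100.16
Buyer bears (A): 6088.23 + 647.15 + 619.46 + 115.77 + 880.43 = 8351.04
Landed cost (A) = invoice 298272.68 + 8351.04 + duty 6100.16 = 312723.88
Supplier B (CFR):
CIF value = CFR price + insurance = 318885.03 + 647.15 = 319532.18
Import duty = 319532.18 × 2% = 6390.64
Buyer bears (B): 647.15 + 619.46 + 115.77 + 880.43 = 2262.81
Landed cost (B) = invoice 318885.03 + 2262.81 + duty 6390.64 = 327538.48
Difference = |312723.88 − 327538.48| = 14814.60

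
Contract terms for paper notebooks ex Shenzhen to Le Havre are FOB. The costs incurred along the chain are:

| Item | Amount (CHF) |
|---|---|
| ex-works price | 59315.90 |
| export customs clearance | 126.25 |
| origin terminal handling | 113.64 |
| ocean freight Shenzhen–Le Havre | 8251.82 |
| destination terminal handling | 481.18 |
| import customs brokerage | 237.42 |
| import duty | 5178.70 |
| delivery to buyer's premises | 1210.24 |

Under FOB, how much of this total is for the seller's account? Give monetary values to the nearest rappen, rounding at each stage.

Seller's account: CHF 59555.79

FOB: the seller bears costs until goods are on board at the origin port; the buyer bears freight, insurance and all costs thereafter.
Seller's account: goods 59315.90 + export clearance 126.25 + origin terminal 113.64 = 59555.79
Buyer's account: freight 8251.82 + destination terminal 481.18 + brokerage 237.42 + duty 5178.70 + delivery 1210.24 = 15359.36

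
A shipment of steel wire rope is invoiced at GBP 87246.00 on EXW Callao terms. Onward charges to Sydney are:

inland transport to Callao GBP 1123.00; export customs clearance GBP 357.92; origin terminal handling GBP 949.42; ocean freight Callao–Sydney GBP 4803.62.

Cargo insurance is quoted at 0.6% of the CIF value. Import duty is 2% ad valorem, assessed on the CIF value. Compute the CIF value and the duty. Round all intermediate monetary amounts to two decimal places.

CIF value: GBP 95050.26; import duty: GBP 1901.01

Let C be the CIF value. C = EXW price + pre-shipment costs + freight + 0.6% × C
C − 0.6% × C = 87246.00 + 1123.00 + 357.92 + 949.42 + 4803.62
0.994 × C = 94479.96
C = 94479.96 / 0.994 = 95050.26
Insurance premium = 0.6% × 95050.26 = 570.30
Import duty = 95050.26 × 2% = 1901.01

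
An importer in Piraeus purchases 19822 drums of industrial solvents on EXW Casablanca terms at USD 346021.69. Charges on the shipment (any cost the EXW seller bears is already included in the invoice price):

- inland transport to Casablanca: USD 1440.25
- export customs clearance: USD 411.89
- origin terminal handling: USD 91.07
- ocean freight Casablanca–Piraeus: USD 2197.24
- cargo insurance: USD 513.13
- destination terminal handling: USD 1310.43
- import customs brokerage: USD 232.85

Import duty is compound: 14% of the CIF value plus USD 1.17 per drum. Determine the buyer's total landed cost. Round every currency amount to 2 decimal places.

Total landed cost: USD 424504.83

EXW: the seller makes goods available at their premises; the buyer bears all onward costs.
CIF value = EXW price + inland to port + export clearance + origin terminal + freight + insurance = 346021.69 + 1440.25 + 411.89 + 91.07 + 2197.24 + 513.13 = 350675.27
Ad valorem component: 350675.27 × 14% = 49094.54
Specific component: 19822 × 1.17 = 23191.74
Import duty = 49094.54 + 23191.74 = 72286.28
Buyer bears: inland to port 1440.25 + export clearance 411.89 + origin terminal 91.07 + freight 2197.24 + insurance 513.13 + destination terminal 1310.43 + brokerage 232.85 + duty 72286.28 = 78483.14
Landed cost = invoice 346021.69 + 78483.14 = 424504.83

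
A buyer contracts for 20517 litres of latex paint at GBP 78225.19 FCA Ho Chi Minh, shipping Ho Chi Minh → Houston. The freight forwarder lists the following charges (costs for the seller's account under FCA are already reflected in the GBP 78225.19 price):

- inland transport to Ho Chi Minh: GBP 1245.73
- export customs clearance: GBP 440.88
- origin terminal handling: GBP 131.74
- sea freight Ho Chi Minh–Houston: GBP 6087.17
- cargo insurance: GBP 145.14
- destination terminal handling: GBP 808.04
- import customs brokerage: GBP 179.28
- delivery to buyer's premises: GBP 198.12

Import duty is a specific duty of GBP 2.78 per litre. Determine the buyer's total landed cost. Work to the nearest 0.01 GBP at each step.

Total landed cost: GBP 142811.94

FCA: the seller delivers export-cleared goods to the carrier; the buyer bears costs from that point.
Already in the invoice (seller's account under FCA): inland to port, export clearance — exclude.
CIF value = FCA price + origin terminal + freight + insurance = 78225.19 + 131.74 + 6087.17 + 145.14 = 84589.24
Import duty = 20517 × 2.78 = 57037.26
Buyer bears: origin terminal 131.74 + freight 6087.17 + insurance 145.14 + destination terminal 808.04 + brokerage 179.28 + delivery 198.12 + duty 57037.26 = 64586.75
Landed cost = invoice 78225.19 + 64586.75 = 142811.94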